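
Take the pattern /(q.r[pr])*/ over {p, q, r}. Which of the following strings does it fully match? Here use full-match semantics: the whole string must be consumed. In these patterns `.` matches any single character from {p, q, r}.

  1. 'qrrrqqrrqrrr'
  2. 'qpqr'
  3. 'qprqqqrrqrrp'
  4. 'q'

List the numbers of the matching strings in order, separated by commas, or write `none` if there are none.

1 → match
2 → no match
3 → no match
4 → no match

1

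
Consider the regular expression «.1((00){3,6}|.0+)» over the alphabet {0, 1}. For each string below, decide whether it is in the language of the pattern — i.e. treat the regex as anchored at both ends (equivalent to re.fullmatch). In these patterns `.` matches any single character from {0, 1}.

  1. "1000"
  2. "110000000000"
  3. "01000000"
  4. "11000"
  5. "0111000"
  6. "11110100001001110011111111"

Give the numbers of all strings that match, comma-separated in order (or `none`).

2, 3, 4

1 → no match
2 → match
3 → match
4 → match
5 → no match
6 → no match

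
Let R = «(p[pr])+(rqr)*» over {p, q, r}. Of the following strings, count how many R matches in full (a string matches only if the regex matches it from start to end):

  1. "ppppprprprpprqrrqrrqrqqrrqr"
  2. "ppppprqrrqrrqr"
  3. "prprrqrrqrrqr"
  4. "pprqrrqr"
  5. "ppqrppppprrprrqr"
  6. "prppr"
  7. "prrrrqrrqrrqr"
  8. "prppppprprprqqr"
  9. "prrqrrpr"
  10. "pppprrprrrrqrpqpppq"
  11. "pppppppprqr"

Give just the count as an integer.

3

1 → no match
2 → no match
3 → match
4 → match
5 → no match
6 → no match
7 → no match
8 → no match
9 → no match
10 → no match
11 → match
Total matched: 3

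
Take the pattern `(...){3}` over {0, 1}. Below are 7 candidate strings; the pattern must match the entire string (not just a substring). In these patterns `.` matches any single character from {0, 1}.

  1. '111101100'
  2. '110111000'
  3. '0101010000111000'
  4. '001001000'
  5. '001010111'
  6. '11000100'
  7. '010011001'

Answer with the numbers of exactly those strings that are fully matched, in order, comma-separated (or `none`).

1 → match
2 → match
3 → no match
4 → match
5 → match
6 → no match
7 → match

1, 2, 4, 5, 7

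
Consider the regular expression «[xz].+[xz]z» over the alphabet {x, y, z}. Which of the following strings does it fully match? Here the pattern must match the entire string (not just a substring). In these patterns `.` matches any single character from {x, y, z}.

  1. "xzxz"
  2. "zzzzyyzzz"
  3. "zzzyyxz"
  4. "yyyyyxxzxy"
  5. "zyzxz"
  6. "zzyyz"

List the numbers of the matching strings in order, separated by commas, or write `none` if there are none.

1, 2, 3, 5

1 → match
2 → match
3 → match
4 → no match — must end with "z"
5 → match
6 → no match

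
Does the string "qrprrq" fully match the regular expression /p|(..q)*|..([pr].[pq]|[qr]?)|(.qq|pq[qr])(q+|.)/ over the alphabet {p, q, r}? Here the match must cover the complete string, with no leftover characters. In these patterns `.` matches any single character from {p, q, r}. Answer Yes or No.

No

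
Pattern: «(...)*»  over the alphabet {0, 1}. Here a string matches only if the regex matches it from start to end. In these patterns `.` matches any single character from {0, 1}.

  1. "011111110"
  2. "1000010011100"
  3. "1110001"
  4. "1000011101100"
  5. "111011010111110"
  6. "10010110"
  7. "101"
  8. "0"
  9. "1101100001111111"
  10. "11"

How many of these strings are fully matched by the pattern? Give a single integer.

1 → match
2 → no match
3 → no match
4 → no match
5 → match
6 → no match
7 → match
8 → no match
9 → no match
10 → no match
Total matched: 3

3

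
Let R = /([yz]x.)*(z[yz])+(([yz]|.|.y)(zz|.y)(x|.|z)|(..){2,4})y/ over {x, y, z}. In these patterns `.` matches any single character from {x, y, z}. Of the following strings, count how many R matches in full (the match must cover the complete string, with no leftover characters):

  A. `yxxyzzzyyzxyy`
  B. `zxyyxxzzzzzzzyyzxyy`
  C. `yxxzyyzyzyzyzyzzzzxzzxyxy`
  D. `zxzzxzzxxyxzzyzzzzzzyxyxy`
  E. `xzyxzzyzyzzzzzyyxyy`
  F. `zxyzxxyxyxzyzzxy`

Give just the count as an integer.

A → no match
B → match
C → no match
D → match
E → no match
F → no match
Total matched: 2

2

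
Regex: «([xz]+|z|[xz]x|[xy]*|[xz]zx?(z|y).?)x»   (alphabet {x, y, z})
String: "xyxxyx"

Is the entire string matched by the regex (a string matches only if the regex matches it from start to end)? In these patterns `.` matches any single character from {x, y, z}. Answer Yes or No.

Yes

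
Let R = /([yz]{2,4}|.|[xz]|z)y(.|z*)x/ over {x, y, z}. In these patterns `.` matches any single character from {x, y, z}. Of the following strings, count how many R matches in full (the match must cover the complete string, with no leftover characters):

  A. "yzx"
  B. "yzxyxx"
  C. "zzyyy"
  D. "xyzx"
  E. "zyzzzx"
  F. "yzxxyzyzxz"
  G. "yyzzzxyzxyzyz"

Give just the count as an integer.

2

A. "yzx" → no match
B. "yzxyxx" → no match
C. "zzyyy" → no match — must end with "x"
D. "xyzx" → match
E. "zyzzzx" → match
F. "yzxxyzyzxz" → no match — must end with "x"
G → no match — must end with "x"
Total matched: 2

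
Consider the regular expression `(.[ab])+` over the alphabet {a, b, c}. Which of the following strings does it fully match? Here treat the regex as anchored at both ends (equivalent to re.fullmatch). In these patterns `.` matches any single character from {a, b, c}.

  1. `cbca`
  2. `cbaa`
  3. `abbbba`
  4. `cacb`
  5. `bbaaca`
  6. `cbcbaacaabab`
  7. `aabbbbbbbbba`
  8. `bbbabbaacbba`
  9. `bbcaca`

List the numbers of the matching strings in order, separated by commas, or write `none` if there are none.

1, 2, 3, 4, 5, 6, 7, 8, 9

1 → match
2 → match
3 → match
4 → match
5 → match
6 → match
7 → match
8 → match
9 → match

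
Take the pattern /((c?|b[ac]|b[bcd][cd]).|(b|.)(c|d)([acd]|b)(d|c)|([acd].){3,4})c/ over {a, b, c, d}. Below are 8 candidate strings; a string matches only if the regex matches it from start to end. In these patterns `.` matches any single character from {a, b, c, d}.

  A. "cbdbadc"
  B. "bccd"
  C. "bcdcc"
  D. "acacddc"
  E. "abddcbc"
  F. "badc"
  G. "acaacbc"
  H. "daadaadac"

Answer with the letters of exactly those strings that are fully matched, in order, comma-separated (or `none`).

A, C, D, E, F, G, H

A → match
B → no match — must end with "c"
C → match
D → match
E → match
F → match
G → match
H → match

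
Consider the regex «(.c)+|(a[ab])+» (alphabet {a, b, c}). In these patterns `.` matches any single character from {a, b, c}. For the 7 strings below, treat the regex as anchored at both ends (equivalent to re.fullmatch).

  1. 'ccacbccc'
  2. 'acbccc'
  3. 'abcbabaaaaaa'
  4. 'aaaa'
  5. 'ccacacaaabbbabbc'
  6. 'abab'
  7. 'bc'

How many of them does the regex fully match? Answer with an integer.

5

1 → match
2 → match
3 → no match
4 → match
5 → no match
6 → match
7 → match
Total matched: 5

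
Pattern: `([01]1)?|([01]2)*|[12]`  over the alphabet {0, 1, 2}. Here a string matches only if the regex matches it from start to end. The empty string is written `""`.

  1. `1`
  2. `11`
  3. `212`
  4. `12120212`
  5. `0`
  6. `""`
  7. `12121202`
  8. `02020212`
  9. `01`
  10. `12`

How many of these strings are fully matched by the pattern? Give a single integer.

1. `1` → match
2. `11` → match
3. `212` → no match
4. `12120212` → match
5. `0` → no match
6. `""` → match
7. `12121202` → match
8. `02020212` → match
9. `01` → match
10. `12` → match
Total matched: 8

8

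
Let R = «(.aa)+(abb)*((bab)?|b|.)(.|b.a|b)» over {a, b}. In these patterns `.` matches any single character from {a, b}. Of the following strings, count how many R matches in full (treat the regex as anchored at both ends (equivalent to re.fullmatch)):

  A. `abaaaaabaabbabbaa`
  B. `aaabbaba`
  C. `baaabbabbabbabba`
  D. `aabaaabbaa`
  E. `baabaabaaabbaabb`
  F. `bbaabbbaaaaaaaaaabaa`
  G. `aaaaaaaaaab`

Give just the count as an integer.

A → no match
B → no match
C → match
D → no match
E → no match
F → no match
G → match
Total matched: 2

2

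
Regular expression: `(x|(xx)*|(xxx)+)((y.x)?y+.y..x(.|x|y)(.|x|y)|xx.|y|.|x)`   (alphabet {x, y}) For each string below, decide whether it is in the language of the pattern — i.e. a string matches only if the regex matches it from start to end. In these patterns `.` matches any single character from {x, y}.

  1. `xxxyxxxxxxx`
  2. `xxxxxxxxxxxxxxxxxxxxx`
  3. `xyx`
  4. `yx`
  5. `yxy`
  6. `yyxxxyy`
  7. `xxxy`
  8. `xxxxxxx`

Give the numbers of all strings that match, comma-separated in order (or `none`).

2, 7, 8

1 → no match
2 → match
3 → no match
4 → no match
5 → no match
6 → no match
7 → match
8 → match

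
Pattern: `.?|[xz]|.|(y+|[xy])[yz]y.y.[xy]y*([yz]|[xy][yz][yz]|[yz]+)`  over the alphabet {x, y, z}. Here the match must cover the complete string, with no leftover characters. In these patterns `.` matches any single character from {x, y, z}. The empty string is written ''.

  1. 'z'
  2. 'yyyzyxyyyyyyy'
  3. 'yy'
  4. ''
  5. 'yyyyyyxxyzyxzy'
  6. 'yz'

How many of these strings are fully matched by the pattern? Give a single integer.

3

1 → match
2 → match
3 → no match
4 → match
5 → no match
6 → no match
Total matched: 3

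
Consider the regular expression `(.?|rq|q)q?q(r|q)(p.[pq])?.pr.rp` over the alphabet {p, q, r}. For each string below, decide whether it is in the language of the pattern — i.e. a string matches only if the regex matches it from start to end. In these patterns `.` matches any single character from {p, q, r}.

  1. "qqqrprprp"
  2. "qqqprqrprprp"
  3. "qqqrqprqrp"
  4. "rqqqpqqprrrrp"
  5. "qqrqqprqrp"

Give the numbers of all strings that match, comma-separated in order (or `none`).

1, 2, 3

1 → match
2 → match
3 → match
4 → no match
5 → no match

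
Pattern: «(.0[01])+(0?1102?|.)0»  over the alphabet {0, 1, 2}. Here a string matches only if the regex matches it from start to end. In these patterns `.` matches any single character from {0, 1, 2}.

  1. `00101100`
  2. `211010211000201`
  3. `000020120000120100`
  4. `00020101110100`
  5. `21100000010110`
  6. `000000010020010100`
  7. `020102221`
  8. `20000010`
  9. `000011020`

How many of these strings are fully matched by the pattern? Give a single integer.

1 → match
2 → no match — must end with `0`
3 → no match
4 → no match
5 → no match
6 → no match
7 → no match — must end with `0`
8 → match
9 → match
Total matched: 3

3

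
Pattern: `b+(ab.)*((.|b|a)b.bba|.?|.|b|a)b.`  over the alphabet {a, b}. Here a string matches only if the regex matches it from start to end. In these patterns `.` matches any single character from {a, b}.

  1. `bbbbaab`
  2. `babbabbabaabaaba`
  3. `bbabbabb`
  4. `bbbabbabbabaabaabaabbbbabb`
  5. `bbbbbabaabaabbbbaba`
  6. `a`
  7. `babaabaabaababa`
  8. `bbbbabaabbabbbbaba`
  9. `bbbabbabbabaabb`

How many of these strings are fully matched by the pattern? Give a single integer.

1 → no match
2 → match
3 → match
4 → match
5 → match
6 → no match — must start with `b`
7 → match
8 → match
9 → match
Total matched: 7

7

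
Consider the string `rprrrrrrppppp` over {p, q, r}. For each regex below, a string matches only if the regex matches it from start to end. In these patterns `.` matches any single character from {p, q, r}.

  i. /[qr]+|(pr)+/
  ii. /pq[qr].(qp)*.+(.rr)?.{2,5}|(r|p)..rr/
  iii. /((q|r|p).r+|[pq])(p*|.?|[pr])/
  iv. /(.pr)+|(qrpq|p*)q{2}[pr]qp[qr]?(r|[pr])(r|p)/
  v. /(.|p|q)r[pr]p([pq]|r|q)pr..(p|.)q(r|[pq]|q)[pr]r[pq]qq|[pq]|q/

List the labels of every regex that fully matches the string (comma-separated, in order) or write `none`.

i → no match
ii → no match
iii → match
iv → no match
v → no match

iii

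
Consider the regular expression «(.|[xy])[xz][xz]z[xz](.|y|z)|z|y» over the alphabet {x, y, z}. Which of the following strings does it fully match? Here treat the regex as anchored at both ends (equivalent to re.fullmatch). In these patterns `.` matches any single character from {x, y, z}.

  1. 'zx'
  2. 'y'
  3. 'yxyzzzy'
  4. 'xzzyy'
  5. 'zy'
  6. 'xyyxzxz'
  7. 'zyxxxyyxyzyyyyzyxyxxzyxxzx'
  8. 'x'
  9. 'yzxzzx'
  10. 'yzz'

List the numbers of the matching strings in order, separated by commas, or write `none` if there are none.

1. 'zx' → no match
2. 'y' → match
3. 'yxyzzzy' → no match
4. 'xzzyy' → no match
5. 'zy' → no match
6. 'xyyxzxz' → no match
7 → no match
8. 'x' → no match
9. 'yzxzzx' → match
10. 'yzz' → no match

2, 9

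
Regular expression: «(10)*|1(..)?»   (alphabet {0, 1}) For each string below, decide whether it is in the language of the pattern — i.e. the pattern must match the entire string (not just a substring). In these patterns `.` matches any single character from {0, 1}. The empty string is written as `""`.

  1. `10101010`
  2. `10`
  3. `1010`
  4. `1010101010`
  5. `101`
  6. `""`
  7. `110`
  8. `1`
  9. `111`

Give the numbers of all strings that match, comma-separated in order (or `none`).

1 → match
2 → match
3 → match
4 → match
5 → match
6 → match
7 → match
8 → match
9 → match

1, 2, 3, 4, 5, 6, 7, 8, 9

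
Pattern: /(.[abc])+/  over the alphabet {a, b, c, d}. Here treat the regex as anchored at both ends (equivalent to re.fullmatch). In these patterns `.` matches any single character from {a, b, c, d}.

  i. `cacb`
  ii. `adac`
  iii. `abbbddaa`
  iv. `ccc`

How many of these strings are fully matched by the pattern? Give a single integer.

1

i → match
ii → no match
iii → no match
iv → no match
Total matched: 1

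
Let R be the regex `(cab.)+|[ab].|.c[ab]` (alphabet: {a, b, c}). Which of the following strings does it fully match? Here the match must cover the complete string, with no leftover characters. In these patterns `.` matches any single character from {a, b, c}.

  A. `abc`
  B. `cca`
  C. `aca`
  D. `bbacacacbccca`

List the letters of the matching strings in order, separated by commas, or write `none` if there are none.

B, C

A → no match
B → match
C → match
D → no match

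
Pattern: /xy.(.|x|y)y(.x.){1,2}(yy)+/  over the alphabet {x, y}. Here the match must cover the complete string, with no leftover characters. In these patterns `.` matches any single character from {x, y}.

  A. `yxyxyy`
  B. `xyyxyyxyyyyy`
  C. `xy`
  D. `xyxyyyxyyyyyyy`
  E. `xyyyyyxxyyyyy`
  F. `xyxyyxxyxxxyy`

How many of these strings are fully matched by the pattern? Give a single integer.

A → no match — must start with `xy`
B → match
C → no match — must end with `yy`
D → match
E → no match
F → match
Total matched: 3

3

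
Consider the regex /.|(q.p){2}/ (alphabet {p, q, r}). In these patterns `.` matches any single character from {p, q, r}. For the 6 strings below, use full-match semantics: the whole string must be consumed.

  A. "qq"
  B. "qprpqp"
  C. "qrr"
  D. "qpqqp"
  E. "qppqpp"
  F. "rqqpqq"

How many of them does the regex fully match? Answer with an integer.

A. "qq" → no match
B. "qprpqp" → no match
C. "qrr" → no match
D. "qpqqp" → no match
E. "qppqpp" → match
F. "rqqpqq" → no match
Total matched: 1

1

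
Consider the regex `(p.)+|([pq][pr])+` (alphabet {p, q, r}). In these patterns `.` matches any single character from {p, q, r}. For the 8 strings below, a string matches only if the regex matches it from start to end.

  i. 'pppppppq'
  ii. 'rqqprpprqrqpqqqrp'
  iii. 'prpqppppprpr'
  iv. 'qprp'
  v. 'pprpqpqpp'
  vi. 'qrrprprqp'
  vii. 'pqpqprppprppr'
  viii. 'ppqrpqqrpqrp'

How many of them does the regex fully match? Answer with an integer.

2

i → match
ii → no match
iii → match
iv → no match
v → no match
vi → no match
vii → no match
viii → no match
Total matched: 2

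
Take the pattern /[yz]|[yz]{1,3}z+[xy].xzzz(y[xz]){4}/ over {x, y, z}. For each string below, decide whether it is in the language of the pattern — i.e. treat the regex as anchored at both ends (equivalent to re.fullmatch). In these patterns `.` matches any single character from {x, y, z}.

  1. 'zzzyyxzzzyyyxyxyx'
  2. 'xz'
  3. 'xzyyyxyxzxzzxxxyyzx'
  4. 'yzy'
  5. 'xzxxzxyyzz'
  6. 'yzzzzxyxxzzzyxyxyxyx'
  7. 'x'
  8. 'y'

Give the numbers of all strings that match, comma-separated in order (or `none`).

1 → no match
2. 'xz' → no match
3 → no match
4. 'yzy' → no match
5. 'xzxxzxyyzz' → no match
6 → no match
7. 'x' → no match
8. 'y' → match

8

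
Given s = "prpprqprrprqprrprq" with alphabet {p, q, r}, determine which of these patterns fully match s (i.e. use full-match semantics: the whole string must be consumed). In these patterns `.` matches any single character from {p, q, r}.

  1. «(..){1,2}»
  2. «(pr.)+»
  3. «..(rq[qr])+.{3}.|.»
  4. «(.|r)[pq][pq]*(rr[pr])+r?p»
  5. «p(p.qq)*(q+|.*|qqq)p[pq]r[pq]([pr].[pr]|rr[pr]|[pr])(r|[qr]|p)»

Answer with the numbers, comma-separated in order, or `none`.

1 → no match
2 → match
3 → no match
4 → no match — must end with "p"
5 → no match

2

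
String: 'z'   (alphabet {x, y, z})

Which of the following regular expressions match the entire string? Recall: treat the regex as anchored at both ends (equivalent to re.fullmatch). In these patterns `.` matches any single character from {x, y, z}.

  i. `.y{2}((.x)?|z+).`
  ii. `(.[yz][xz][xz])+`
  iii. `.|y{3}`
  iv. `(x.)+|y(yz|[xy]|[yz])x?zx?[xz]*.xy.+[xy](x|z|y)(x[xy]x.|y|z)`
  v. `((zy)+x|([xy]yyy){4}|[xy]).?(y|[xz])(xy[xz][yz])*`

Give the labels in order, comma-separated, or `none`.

iii

i → no match
ii → no match
iii → match
iv → no match
v → no match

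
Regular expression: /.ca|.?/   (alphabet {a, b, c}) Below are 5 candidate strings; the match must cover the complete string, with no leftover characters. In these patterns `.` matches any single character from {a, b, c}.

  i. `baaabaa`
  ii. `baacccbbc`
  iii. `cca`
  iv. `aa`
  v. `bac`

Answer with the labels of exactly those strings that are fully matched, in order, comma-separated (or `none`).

i → no match
ii → no match
iii → match
iv → no match
v → no match

iii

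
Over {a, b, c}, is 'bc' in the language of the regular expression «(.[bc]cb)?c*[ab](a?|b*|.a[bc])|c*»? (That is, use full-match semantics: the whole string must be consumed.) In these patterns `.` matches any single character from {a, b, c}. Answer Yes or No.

No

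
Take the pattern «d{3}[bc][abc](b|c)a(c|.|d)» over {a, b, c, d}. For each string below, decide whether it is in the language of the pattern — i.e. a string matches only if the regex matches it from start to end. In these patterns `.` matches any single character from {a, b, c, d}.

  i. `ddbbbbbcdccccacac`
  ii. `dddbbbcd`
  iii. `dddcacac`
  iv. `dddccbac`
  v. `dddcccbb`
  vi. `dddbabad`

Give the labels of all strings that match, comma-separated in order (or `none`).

iii, iv, vi

i → no match
ii → no match
iii → match
iv → match
v → no match
vi → match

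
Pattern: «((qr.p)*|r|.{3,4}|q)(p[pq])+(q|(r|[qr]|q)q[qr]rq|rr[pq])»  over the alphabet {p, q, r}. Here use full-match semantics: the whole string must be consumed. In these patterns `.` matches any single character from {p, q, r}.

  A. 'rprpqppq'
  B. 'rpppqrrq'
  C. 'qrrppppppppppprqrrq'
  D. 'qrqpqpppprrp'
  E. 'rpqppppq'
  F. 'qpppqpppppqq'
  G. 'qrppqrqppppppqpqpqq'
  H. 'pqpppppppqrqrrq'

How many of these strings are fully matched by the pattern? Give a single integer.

A → match
B → match
C → match
D → match
E → match
F → match
G → match
H → match
Total matched: 8

8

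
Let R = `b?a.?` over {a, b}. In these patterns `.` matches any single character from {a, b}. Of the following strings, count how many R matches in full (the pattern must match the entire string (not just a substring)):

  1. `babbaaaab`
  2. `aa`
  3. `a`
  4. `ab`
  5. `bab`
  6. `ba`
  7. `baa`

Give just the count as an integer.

1 → no match
2 → match
3 → match
4 → match
5 → match
6 → match
7 → match
Total matched: 6

6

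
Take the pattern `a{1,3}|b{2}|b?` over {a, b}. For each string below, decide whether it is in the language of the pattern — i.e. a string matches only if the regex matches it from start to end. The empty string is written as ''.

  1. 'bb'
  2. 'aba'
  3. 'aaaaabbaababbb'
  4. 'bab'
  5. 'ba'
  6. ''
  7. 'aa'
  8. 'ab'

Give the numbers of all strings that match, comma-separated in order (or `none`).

1 → match
2 → no match
3 → no match
4 → no match
5 → no match
6 → match
7 → match
8 → no match

1, 6, 7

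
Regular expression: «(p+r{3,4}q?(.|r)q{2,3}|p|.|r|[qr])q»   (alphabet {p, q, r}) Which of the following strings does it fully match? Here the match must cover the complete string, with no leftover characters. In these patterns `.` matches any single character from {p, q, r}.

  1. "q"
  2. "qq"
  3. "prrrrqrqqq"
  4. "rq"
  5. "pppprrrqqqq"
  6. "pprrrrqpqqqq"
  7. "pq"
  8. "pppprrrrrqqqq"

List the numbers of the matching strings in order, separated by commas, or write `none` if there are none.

1 → no match
2 → match
3 → match
4 → match
5 → match
6 → match
7 → match
8 → match

2, 3, 4, 5, 6, 7, 8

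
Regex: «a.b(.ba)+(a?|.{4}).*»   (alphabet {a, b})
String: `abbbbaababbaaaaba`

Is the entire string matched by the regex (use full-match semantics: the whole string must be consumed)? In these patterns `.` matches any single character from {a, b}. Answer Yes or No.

Yes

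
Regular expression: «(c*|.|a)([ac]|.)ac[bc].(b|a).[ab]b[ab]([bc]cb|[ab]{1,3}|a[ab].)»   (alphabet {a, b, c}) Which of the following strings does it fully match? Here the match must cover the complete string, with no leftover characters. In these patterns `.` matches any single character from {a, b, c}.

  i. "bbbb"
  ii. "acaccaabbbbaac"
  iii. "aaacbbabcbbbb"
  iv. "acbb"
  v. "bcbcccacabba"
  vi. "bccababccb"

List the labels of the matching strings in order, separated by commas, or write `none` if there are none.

i. "bbbb" → no match
ii → match
iii → no match
iv. "acbb" → no match
v. "bcbcccacabba" → no match
vi. "bccababccb" → no match

ii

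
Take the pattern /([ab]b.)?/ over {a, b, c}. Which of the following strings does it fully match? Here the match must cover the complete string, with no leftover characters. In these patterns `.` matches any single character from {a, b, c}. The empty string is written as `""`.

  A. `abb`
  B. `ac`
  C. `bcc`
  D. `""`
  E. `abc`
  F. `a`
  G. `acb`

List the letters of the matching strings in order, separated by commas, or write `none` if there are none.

A → match
B → no match
C → no match
D → match
E → match
F → no match
G → no match

A, D, E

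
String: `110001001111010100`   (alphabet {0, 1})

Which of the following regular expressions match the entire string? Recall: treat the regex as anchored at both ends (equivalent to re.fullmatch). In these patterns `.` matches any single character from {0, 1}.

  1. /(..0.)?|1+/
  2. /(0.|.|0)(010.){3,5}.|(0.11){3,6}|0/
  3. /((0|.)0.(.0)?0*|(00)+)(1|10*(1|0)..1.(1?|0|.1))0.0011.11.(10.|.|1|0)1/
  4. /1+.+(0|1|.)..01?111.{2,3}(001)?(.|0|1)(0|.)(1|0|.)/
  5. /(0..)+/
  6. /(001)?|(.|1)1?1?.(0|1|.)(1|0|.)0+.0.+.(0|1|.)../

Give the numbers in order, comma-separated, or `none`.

4, 6

1 → no match
2 → no match
3 → no match — must end with `1`
4 → match
5 → no match — must start with `0`
6 → match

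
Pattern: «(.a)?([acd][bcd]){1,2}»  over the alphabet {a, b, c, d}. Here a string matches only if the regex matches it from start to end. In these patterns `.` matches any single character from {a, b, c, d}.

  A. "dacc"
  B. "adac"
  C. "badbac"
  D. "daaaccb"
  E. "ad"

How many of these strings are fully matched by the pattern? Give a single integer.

A → match
B → match
C → match
D → no match
E → match
Total matched: 4

4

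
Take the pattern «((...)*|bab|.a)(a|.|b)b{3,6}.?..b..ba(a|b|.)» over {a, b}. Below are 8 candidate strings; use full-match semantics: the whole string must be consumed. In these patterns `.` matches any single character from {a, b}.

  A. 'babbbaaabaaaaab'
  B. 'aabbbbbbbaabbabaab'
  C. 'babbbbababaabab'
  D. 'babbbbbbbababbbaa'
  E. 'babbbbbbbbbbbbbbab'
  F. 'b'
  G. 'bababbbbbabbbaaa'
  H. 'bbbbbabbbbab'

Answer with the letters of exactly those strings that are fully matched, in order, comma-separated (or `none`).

A → no match
B → no match
C → match
D → no match
E → match
F → no match
G → no match
H → match

C, E, H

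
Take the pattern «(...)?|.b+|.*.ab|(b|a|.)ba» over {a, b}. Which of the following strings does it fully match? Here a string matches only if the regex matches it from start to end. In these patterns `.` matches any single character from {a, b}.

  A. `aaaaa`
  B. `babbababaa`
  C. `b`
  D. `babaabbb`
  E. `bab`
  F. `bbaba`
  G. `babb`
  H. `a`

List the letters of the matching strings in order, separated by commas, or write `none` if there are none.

A → no match
B → no match
C → no match
D → no match
E → match
F → no match
G → no match
H → no match

E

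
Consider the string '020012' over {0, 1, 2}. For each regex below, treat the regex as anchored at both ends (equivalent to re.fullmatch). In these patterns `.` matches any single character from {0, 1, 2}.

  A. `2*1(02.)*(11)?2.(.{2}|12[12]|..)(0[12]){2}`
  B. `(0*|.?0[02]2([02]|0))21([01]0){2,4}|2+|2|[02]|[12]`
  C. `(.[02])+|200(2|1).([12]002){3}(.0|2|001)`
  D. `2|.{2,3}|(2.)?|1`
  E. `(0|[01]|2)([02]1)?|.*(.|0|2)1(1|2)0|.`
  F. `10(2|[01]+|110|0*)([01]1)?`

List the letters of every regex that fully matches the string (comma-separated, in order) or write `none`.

C

A → no match
B → no match
C → match
D → no match
E → no match
F → no match — must start with '10'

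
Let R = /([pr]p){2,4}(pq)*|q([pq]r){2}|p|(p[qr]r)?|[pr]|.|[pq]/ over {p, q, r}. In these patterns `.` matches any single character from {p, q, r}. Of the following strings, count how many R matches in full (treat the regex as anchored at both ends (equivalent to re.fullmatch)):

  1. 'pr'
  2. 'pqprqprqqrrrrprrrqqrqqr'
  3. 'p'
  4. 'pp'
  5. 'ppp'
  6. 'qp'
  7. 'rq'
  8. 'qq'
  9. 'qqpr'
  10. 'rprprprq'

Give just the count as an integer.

1

1. 'pr' → no match
2 → no match
3. 'p' → match
4. 'pp' → no match
5. 'ppp' → no match
6. 'qp' → no match
7. 'rq' → no match
8. 'qq' → no match
9. 'qqpr' → no match
10. 'rprprprq' → no match
Total matched: 1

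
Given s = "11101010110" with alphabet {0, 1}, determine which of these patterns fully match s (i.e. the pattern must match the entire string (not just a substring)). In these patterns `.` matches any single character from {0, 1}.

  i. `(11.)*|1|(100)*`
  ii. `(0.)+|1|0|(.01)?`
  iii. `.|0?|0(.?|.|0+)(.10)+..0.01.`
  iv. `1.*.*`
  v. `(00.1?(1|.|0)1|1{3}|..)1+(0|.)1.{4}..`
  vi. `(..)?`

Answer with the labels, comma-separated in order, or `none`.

iv, v

i → no match
ii → no match
iii → no match
iv → match
v → match
vi → no match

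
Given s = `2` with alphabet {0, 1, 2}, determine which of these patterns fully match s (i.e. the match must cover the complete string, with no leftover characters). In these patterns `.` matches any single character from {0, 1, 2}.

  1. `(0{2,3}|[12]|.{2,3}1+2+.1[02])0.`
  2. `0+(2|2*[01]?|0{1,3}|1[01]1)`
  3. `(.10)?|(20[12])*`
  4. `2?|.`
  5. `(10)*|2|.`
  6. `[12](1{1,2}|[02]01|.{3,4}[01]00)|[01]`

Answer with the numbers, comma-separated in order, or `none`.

4, 5

1 → no match
2 → no match — must start with `0`
3 → no match
4 → match
5 → match
6 → no match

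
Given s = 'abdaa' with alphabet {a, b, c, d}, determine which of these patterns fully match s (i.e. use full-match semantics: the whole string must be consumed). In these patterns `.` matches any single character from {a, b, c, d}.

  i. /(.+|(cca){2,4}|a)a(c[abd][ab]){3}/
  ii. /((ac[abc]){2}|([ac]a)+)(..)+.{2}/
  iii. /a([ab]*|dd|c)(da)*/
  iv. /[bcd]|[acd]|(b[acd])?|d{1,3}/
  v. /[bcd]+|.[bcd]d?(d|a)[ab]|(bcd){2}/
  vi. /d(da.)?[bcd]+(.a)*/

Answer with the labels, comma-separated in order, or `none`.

i → no match
ii → no match
iii → no match
iv → no match
v → match
vi → no match — must start with 'd'

v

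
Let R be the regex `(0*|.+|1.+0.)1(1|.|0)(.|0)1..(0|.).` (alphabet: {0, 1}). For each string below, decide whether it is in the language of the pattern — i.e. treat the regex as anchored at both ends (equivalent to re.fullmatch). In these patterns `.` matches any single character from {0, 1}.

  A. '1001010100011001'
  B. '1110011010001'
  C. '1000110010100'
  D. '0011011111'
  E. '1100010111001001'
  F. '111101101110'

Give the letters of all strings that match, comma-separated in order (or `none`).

A → no match
B → match
C → match
D → match
E → no match
F → no match

B, C, D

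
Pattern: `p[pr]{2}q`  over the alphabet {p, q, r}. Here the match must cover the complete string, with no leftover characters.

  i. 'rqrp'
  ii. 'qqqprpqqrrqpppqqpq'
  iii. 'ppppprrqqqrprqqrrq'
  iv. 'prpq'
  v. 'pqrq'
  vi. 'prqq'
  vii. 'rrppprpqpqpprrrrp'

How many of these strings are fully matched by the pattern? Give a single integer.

1

i → no match — must start with 'p'
ii → no match — must start with 'p'
iii → no match
iv → match
v → no match
vi → no match
vii → no match — must start with 'p'
Total matched: 1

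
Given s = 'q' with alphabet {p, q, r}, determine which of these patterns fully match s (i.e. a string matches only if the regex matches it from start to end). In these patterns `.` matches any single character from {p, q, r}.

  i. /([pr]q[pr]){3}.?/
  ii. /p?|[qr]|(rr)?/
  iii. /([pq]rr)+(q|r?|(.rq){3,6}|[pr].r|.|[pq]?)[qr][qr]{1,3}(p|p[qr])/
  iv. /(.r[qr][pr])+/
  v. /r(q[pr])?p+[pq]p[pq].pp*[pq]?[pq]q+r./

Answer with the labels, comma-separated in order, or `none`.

i → no match
ii → match
iii → no match
iv → no match
v → no match — must start with 'r'

ii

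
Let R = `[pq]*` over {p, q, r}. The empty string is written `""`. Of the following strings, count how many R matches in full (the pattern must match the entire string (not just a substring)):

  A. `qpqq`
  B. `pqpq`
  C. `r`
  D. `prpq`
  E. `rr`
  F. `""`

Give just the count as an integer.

3

A. `qpqq` → match
B. `pqpq` → match
C. `r` → no match
D. `prpq` → no match
E. `rr` → no match
F. `""` → match
Total matched: 3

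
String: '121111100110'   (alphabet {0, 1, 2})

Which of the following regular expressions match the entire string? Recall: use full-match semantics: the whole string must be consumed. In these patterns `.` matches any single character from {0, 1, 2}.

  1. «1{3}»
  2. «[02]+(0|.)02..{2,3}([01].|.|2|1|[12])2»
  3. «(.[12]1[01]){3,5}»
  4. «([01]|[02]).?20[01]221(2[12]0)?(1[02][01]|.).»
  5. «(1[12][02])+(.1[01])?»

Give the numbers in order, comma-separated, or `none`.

3

1 → no match — must end with '1'
2 → no match — must end with '2'
3 → match
4 → no match
5 → no match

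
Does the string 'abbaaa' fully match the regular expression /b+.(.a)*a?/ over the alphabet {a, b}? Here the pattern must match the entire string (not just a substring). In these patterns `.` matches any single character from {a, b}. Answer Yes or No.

Every match must start with 'b', but 'abbaaa' does not.

No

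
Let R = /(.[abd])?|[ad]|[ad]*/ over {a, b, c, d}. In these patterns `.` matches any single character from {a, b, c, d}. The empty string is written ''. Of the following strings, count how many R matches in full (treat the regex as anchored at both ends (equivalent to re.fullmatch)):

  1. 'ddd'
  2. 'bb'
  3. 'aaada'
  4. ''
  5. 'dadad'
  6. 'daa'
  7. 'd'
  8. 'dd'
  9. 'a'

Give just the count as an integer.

1 → match
2 → match
3 → match
4 → match
5 → match
6 → match
7 → match
8 → match
9 → match
Total matched: 9

9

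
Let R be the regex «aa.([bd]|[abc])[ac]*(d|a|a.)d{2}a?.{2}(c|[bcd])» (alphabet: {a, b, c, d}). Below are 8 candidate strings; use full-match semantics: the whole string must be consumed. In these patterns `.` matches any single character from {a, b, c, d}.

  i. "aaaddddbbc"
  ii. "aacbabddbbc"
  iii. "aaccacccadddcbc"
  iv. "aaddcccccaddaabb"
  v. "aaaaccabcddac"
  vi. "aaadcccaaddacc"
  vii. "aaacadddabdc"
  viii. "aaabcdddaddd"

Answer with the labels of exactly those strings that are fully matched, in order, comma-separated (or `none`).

i, ii, iii, iv, vi, vii, viii

i → match
ii → match
iii → match
iv → match
v → no match
vi → match
vii → match
viii → match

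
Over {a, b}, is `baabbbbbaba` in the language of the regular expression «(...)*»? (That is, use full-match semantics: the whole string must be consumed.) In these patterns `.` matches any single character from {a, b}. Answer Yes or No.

No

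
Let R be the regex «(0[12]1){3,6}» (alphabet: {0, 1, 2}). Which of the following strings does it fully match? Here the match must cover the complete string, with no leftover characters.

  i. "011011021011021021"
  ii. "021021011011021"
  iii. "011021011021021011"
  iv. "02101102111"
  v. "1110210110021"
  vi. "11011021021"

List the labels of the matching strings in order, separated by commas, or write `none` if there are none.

i → match
ii → match
iii → match
iv → no match
v → no match — must start with "0"
vi → no match — must start with "0"

i, ii, iii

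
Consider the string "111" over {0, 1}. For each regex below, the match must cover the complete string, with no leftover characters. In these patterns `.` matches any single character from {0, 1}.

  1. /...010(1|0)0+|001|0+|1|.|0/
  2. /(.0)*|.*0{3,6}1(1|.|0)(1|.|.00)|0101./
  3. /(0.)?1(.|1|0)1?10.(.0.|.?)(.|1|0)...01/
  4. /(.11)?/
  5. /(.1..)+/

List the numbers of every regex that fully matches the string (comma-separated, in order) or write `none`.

4

1 → no match
2 → no match
3 → no match — must end with "01"
4 → match
5 → no match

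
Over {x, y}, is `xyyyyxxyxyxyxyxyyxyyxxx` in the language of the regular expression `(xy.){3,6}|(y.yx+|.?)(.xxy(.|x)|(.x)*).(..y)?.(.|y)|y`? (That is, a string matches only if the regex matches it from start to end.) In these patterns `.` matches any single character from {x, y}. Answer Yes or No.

No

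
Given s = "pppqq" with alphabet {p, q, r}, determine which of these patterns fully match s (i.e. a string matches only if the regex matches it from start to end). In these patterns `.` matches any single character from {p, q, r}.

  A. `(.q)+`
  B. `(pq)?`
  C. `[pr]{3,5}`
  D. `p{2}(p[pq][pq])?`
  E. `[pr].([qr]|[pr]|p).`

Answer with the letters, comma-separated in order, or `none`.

D

A → no match
B → no match
C → no match
D → match
E → no match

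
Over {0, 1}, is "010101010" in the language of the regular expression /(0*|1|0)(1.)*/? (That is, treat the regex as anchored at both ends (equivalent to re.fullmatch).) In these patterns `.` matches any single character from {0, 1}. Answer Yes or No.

Yes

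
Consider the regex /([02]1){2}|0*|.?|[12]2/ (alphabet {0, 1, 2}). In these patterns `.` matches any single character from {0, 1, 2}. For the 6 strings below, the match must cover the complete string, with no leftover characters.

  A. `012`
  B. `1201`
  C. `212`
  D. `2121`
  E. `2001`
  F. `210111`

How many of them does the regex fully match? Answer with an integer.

A → no match
B → no match
C → no match
D → match
E → no match
F → no match
Total matched: 1

1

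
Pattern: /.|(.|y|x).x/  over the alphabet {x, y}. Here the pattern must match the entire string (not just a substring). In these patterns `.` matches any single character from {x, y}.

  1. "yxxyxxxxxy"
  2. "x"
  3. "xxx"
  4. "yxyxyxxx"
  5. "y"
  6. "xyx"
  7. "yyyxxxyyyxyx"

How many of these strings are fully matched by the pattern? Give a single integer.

4

1 → no match
2 → match
3 → match
4 → no match
5 → match
6 → match
7 → no match
Total matched: 4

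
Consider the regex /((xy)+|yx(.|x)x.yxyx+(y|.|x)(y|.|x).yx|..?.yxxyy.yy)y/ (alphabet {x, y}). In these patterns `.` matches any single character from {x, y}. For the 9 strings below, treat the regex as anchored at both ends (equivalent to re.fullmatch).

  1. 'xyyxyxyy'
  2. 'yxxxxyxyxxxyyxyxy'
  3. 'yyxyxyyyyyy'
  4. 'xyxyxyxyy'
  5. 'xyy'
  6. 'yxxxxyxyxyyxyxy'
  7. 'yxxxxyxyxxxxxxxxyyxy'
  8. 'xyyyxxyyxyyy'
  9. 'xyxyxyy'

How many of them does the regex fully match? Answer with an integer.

1. 'xyyxyxyy' → no match
2 → match
3. 'yyxyxyyyyyy' → no match
4. 'xyxyxyxyy' → match
5. 'xyy' → match
6 → match
7 → match
8. 'xyyyxxyyxyyy' → match
9. 'xyxyxyy' → match
Total matched: 7

7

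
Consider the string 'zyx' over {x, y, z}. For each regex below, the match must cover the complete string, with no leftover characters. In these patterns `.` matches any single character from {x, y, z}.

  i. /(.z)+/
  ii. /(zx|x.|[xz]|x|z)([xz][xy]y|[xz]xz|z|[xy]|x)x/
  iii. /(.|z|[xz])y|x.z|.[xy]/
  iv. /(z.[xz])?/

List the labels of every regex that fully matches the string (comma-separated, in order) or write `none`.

ii, iv

i → no match — must end with 'z'
ii → match
iii → no match
iv → match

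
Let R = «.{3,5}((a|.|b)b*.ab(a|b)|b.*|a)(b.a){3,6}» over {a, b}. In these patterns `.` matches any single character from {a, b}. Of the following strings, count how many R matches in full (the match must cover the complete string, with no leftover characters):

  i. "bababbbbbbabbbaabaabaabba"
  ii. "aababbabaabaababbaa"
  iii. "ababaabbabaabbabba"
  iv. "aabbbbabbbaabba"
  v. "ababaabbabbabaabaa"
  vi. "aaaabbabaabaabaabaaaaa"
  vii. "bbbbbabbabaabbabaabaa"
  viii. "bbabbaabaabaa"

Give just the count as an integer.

i → match
ii → no match
iii → match
iv → no match
v → match
vi → no match
vii → match
viii → match
Total matched: 5

5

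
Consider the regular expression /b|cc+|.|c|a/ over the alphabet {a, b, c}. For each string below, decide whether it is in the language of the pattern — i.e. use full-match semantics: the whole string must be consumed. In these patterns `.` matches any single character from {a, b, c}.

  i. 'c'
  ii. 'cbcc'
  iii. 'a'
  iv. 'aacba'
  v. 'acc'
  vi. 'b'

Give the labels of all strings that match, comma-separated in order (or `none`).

i, iii, vi

i → match
ii → no match
iii → match
iv → no match
v → no match
vi → match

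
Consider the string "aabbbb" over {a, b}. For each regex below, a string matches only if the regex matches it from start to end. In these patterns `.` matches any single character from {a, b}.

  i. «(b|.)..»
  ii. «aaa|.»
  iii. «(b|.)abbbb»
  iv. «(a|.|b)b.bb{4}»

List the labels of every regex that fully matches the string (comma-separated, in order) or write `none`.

iii

i → no match
ii → no match
iii → match
iv → no match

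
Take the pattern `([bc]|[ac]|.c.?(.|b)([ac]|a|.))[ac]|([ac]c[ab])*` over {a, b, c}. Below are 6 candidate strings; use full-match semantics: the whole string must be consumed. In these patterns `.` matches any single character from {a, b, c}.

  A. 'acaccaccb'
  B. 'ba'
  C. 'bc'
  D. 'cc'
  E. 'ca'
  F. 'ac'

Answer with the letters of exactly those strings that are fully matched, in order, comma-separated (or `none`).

A, B, C, D, E, F

A → match
B → match
C → match
D → match
E → match
F → match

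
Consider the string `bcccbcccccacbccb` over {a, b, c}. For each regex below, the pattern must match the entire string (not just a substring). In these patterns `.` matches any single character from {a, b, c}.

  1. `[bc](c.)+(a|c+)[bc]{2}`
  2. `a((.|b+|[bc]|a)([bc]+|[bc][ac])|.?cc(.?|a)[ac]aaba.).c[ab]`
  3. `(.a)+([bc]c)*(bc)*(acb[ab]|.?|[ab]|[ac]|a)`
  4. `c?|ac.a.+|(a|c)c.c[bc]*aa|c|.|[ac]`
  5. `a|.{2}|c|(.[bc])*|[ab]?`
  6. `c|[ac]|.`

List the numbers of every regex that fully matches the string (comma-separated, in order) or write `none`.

1, 5

1 → match
2 → no match — must start with `a`
3 → no match
4 → no match
5 → match
6 → no match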